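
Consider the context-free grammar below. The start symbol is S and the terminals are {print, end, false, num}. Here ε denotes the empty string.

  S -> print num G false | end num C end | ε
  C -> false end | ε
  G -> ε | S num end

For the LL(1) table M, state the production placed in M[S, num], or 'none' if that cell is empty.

S -> ε

FIRST(S) = {ε, end, print}
FIRST(C) = {ε, false}
FIRST(G) = {ε, end, num, print}  (via S num end)
FOLLOW(S) includes $ since S is the start symbol.
FOLLOW(S): in G->S num end, S is followed by num end with FIRST {num}. Thus FOLLOW(S) = {$, num}.
For S -> print num G false: FIRST(print num G false) = {print}, so it goes in M[S, t] for t ∈ {print}.
For S -> end num C end: FIRST(end num C end) = {end}, so it goes in M[S, t] for t ∈ {end}.
For S -> ε: FIRST(ε) = {ε}, so it goes in M[S, t] for t ∈ {}; since ε ∈ FIRST, also for every t ∈ FOLLOW(S) = {$, num}.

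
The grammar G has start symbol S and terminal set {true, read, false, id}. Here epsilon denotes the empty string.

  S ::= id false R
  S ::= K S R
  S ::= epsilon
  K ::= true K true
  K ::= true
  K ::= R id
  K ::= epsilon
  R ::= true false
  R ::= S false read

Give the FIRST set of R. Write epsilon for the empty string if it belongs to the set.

{false, id, true}

FIRST(S): from S::=id false R we get {id}; from S::=K S R we get {false, id, true}; from S::=epsilon we get {epsilon}. So FIRST(S) = {epsilon, false, id, true}.
FIRST(R): from R::=true false we get {true}; from R::=S false read we get {false, id, true}. So FIRST(R) = {false, id, true}.
FIRST(K): from K::=true K true we get {true}; from K::=true we get {true}; from K::=R id we get {false, id, true}; from K::=epsilon we get {epsilon}. So FIRST(K) = {epsilon, false, id, true}.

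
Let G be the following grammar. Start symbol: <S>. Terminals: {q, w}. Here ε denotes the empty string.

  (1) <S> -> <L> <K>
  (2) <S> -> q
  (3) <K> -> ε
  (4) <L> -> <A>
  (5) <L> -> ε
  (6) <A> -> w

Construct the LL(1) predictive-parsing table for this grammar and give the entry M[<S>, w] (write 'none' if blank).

FIRST(<K>): from <K>->ε we get {ε}. So FIRST(<K>) = {ε}.
FIRST(<A>): from <A>->w we get {w}. So FIRST(<A>) = {w}.
FIRST(<L>): from <L>-><A> we get {w}; from <L>->ε we get {ε}. So FIRST(<L>) = {ε, w}.
FIRST(<S>): from <S>-><L> <K> we get {ε, w}; from <S>->q we get {q}. So FIRST(<S>) = {ε, q, w}.
FOLLOW(<S>) includes $ since <S> is the start symbol.
FOLLOW(<S>): <S> appears on no right-hand side. Thus FOLLOW(<S>) = {$}.
For <S> -> <L> <K>: FIRST(<L> <K>) = {ε, w}, so it goes in M[<S>, t] for t ∈ {w}; since ε ∈ FIRST, also for every t ∈ FOLLOW(<S>) = {$}.
For <S> -> q: FIRST(q) = {q}, so it goes in M[<S>, t] for t ∈ {q}.

<S> -> <L> <K>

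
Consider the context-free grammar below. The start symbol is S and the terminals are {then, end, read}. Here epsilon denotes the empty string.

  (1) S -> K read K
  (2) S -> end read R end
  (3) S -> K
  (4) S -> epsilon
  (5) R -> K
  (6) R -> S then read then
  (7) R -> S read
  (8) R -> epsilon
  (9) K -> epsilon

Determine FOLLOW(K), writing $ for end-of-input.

FIRST(K) = {epsilon}
FIRST(S) = {epsilon, end, read}  (via K read K, K)
FIRST(R) = {epsilon, end, read, then}  (via K, S then read then, S read)
FOLLOW(S) includes $ since S is the start symbol.
FOLLOW(S): in R->S then read then, S is followed by then read then with FIRST {then}; in R->S read, S is followed by read with FIRST {read}. Thus FOLLOW(S) = {$, read, then}.
FOLLOW(R): in S->end read R end, R is followed by end with FIRST {end}. Thus FOLLOW(R) = {end}.
FOLLOW(K): in S->K read K (occurrence 1), K is followed by read K with FIRST {read}; in S->K read K (occurrence 2), the suffix after K is empty, so FOLLOW(K) ⊇ FOLLOW(S) = {$, read, then}; in S->K, the suffix after K is empty, so FOLLOW(K) ⊇ FOLLOW(S) = {$, read, then}; in R->K, the suffix after K is empty, so FOLLOW(K) ⊇ FOLLOW(R) = {end}. Thus FOLLOW(K) = {$, end, read, then}.

{$, end, read, then}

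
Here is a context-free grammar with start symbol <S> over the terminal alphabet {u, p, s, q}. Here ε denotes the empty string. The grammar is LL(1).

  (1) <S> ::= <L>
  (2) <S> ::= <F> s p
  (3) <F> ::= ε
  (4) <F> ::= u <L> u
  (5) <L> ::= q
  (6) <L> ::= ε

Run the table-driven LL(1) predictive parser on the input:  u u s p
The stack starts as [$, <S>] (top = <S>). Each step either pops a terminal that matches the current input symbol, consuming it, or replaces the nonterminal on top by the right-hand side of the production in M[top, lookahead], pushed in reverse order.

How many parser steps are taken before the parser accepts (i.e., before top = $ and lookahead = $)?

step 1: stack=$ <S>  input=u u s p $  — expand <S> ::= <F> s p
step 2: stack=$ p s <F>  input=u u s p $  — expand <F> ::= u <L> u
step 3: stack=$ p s u <L> u  input=u u s p $  — match u
step 4: stack=$ p s u <L>  input=u s p $  — expand <L> ::= ε
step 5: stack=$ p s u  input=u s p $  — match u
step 6: stack=$ p s  input=s p $  — match s
step 7: stack=$ p  input=p $  — match p
Accept reached after 7 steps.

7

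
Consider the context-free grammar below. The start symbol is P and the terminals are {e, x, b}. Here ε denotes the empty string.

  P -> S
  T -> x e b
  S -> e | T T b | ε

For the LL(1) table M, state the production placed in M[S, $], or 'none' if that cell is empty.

S -> ε

FIRST(T): from T->x e b we get {x}. So FIRST(T) = {x}.
FIRST(S): from S->e we get {e}; from S->T T b we get {x}; from S->ε we get {ε}. So FIRST(S) = {ε, e, x}.
FIRST(P): from P->S we get {ε, e, x}. So FIRST(P) = {ε, e, x}.
FOLLOW(P) includes $ since P is the start symbol.
FOLLOW(P): P appears on no right-hand side. Thus FOLLOW(P) = {$}.
FOLLOW(S): in P->S, the suffix after S is empty, so FOLLOW(S) ⊇ FOLLOW(P) = {$}. Thus FOLLOW(S) = {$}.
For S -> e: FIRST(e) = {e}, so it goes in M[S, t] for t ∈ {e}.
For S -> T T b: FIRST(T T b) = {x}, so it goes in M[S, t] for t ∈ {x}.
For S -> ε: FIRST(ε) = {ε}, so it goes in M[S, t] for t ∈ {}; since ε ∈ FIRST, also for every t ∈ FOLLOW(S) = {$}.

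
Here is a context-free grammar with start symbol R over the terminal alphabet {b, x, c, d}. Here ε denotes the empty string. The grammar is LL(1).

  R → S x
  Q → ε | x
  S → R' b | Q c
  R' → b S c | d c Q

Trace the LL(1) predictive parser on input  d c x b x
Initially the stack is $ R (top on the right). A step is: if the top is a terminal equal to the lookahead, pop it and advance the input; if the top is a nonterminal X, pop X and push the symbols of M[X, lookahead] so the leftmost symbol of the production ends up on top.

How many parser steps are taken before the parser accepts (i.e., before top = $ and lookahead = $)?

     Stack        Input        Action
  1  $ R          d c x b x $  expand R → S x
  2  $ x S        d c x b x $  expand S → R' b
  3  $ x b R'     d c x b x $  expand R' → d c Q
  4  $ x b Q c d  d c x b x $  match d
  5  $ x b Q c    c x b x $    match c
  6  $ x b Q      x b x $      expand Q → x
  7  $ x b x      x b x $      match x
  8  $ x b        b x $        match b
  9  $ x          x $          match x
Accept reached after 9 steps.

9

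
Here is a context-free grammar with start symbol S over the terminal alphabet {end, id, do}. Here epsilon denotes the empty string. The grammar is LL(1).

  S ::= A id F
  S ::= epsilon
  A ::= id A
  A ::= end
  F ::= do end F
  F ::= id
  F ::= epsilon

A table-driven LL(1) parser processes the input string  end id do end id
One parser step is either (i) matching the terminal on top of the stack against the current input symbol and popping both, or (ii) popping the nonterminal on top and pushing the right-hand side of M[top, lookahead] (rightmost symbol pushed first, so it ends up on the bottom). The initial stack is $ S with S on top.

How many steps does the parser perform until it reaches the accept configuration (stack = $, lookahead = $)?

     Stack       Input               Action
  1  $ S         end id do end id $  expand S ::= A id F
  2  $ F id A    end id do end id $  expand A ::= end
  3  $ F id end  end id do end id $  match end
  4  $ F id      id do end id $      match id
  5  $ F         do end id $         expand F ::= do end F
  6  $ F end do  do end id $         match do
  7  $ F end     end id $            match end
  8  $ F         id $                expand F ::= id
  9  $ id        id $                match id
Accept reached after 9 steps.

9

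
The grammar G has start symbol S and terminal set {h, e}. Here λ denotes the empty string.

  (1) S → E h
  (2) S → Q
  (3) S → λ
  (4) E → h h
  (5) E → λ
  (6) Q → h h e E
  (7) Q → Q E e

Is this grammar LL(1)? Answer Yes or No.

FIRST(S) = {λ, h}
FIRST(E) = {λ, h}
FIRST(Q) = {h}
FOLLOW(S) = {$}
FOLLOW(E) = {$, e, h}
FOLLOW(Q) = {$, e, h}
Cell M[E, h] receives both E → h h and E → λ — the grammar is not LL(1).

No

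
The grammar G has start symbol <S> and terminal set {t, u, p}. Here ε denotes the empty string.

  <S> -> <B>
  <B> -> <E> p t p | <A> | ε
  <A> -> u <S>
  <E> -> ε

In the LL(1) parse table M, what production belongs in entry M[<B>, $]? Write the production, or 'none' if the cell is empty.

FIRST(<A>) = {u}
FIRST(<E>) = {ε}
FIRST(<B>) = {ε, p, u}  (via <E> p t p, <A>)
FIRST(<S>) = {ε, p, u}  (via <B>)
FOLLOW(<S>) includes $ since <S> is the start symbol.
FOLLOW(<S>): in <A>->u <S>, the suffix after <S> is empty, so FOLLOW(<S>) ⊇ FOLLOW(<A>) = {$}. Thus FOLLOW(<S>) = {$}.
FOLLOW(<B>): in <S>-><B>, the suffix after <B> is empty, so FOLLOW(<B>) ⊇ FOLLOW(<S>) = {$}. Thus FOLLOW(<B>) = {$}.
For <B> -> <E> p t p: FIRST(<E> p t p) = {p}, so it goes in M[<B>, t] for t ∈ {p}.
For <B> -> <A>: FIRST(<A>) = {u}, so it goes in M[<B>, t] for t ∈ {u}.
For <B> -> ε: FIRST(ε) = {ε}, so it goes in M[<B>, t] for t ∈ {}; since ε ∈ FIRST, also for every t ∈ FOLLOW(<B>) = {$}.

<B> -> ε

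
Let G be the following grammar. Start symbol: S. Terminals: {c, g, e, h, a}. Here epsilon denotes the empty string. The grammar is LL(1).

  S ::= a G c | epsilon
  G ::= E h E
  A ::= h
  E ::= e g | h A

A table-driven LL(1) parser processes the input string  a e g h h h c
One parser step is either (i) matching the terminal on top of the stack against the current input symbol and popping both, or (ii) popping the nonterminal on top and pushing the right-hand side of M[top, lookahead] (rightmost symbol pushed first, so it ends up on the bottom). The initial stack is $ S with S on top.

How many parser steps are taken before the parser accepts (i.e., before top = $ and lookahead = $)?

step 1: stack=$ S  input=a e g h h h c $  — expand S ::= a G c
step 2: stack=$ c G a  input=a e g h h h c $  — match a
step 3: stack=$ c G  input=e g h h h c $  — expand G ::= E h E
step 4: stack=$ c E h E  input=e g h h h c $  — expand E ::= e g
step 5: stack=$ c E h g e  input=e g h h h c $  — match e
step 6: stack=$ c E h g  input=g h h h c $  — match g
step 7: stack=$ c E h  input=h h h c $  — match h
step 8: stack=$ c E  input=h h c $  — expand E ::= h A
step 9: stack=$ c A h  input=h h c $  — match h
step 10: stack=$ c A  input=h c $  — expand A ::= h
step 11: stack=$ c h  input=h c $  — match h
step 12: stack=$ c  input=c $  — match c
Accept reached after 12 steps.

12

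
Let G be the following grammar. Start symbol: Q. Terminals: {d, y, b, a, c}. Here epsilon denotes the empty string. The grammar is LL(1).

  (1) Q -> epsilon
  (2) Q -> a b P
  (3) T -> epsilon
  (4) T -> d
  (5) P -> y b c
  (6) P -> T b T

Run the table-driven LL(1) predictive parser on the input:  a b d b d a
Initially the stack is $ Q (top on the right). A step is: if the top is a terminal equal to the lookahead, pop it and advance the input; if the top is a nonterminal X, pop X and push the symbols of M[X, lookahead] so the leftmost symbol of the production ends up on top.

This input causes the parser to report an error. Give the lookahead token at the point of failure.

      Stack    Input          Action
   1  $ Q      a b d b d a $  expand Q -> a b P
   2  $ P b a  a b d b d a $  match a
   3  $ P b    b d b d a $    match b
   4  $ P      d b d a $      expand P -> T b T
   5  $ T b T  d b d a $      expand T -> d
   6  $ T b d  d b d a $      match d
   7  $ T b    b d a $        match b
   8  $ T      d a $          expand T -> d
   9  $ d      d a $          match d
  10  $        a $            error: stack empty but input remains

a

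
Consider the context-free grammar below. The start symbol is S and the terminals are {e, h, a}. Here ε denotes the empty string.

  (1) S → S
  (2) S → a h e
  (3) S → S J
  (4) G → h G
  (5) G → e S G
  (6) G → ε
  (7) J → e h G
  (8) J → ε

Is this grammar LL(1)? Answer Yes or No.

FIRST(S) = {a}
FIRST(G) = {ε, e, h}
FIRST(J) = {ε, e}
FOLLOW(S) = {$, e, h}
FOLLOW(G) = {$, e, h}
FOLLOW(J) = {$, e, h}
Cell M[G, e] receives both G → e S G and G → ε — the grammar is not LL(1).

No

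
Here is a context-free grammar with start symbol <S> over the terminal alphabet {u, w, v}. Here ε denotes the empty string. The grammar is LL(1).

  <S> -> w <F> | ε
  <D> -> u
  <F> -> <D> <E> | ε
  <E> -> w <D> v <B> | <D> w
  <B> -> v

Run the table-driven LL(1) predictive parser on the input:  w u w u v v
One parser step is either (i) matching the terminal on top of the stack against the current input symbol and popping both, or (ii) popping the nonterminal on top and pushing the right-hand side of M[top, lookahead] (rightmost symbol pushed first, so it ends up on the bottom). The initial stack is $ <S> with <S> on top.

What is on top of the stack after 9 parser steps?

v

     Stack          Input          Action
  1  $ <S>          w u w u v v $  expand <S> -> w <F>
  2  $ <F> w        w u w u v v $  match w
  3  $ <F>          u w u v v $    expand <F> -> <D> <E>
  4  $ <E> <D>      u w u v v $    expand <D> -> u
  5  $ <E> u        u w u v v $    match u
  6  $ <E>          w u v v $      expand <E> -> w <D> v <B>
  7  $ <B> v <D> w  w u v v $      match w
  8  $ <B> v <D>    u v v $        expand <D> -> u
  9  $ <B> v u      u v v $        match u
Stack after step 9: $ <B> v (top = v).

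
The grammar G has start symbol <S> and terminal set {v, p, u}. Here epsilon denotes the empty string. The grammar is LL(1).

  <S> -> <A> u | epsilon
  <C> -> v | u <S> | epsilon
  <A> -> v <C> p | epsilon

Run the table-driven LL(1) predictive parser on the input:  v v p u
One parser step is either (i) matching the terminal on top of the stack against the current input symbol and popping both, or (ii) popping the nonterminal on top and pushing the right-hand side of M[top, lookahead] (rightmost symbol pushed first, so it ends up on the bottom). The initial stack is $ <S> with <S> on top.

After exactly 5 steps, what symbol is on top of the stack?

p

     Stack        Input      Action
  1  $ <S>        v v p u $  expand <S> -> <A> u
  2  $ u <A>      v v p u $  expand <A> -> v <C> p
  3  $ u p <C> v  v v p u $  match v
  4  $ u p <C>    v p u $    expand <C> -> v
  5  $ u p v      v p u $    match v
Stack after step 5: $ u p (top = p).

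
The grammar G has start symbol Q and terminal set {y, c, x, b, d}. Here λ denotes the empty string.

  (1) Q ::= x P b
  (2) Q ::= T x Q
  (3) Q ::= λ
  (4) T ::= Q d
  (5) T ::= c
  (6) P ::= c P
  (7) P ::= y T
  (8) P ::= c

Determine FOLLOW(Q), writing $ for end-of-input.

{$, d}

FIRST(P) = {c, y}
FIRST(Q) = {λ, c, d, x}  (via T x Q)
FIRST(T) = {c, d, x}  (via Q d)
FOLLOW(Q) includes $ since Q is the start symbol.
FOLLOW(Q): in Q::=T x Q, the suffix after Q is empty (adds nothing new); in T::=Q d, Q is followed by d with FIRST {d}. Thus FOLLOW(Q) = {$, d}.
FOLLOW(P): in Q::=x P b, P is followed by b with FIRST {b}; in P::=c P, the suffix after P is empty (adds nothing new). Thus FOLLOW(P) = {b}.
FOLLOW(T): in Q::=T x Q, T is followed by x Q with FIRST {x}; in P::=y T, the suffix after T is empty, so FOLLOW(T) ⊇ FOLLOW(P) = {b}. Thus FOLLOW(T) = {b, x}.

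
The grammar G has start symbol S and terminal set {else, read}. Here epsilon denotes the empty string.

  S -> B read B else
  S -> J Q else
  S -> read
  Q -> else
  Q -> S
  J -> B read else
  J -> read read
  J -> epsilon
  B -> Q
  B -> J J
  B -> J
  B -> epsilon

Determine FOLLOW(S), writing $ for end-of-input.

{$, else, read}

FIRST(S): from S->B read B else we get {else, read}; from S->J Q else we get {else, read}; from S->read we get {read}. So FIRST(S) = {else, read}.
FIRST(Q): from Q->else we get {else}; from Q->S we get {else, read}. So FIRST(Q) = {else, read}.
FIRST(J): from J->B read else we get {else, read}; from J->read read we get {read}; from J->epsilon we get {epsilon}. So FIRST(J) = {epsilon, else, read}.
FIRST(B): from B->Q we get {else, read}; from B->J J we get {epsilon, else, read}; from B->J we get {epsilon, else, read}; from B->epsilon we get {epsilon}. So FIRST(B) = {epsilon, else, read}.
FOLLOW(S) includes $ since S is the start symbol.
FOLLOW(B): in S->B read B else (occurrence 1), B is followed by read B else with FIRST {read}; in S->B read B else (occurrence 2), B is followed by else with FIRST {else}; in J->B read else, B is followed by read else with FIRST {read}. Thus FOLLOW(B) = {else, read}.
FOLLOW(Q): in S->J Q else, Q is followed by else with FIRST {else}; in B->Q, the suffix after Q is empty, so FOLLOW(Q) ⊇ FOLLOW(B) = {else, read}. Thus FOLLOW(Q) = {else, read}.
FOLLOW(S): in Q->S, the suffix after S is empty, so FOLLOW(S) ⊇ FOLLOW(Q) = {else, read}. Thus FOLLOW(S) = {$, else, read}.
FOLLOW(J): in S->J Q else, J is followed by Q else with FIRST {else, read}; in B->J J (occurrence 1), J is followed by J with FIRST {epsilon, else, read}; in B->J J (occurrence 1), the suffix after J is nullable, so FOLLOW(J) ⊇ FOLLOW(B) = {else, read}; in B->J J (occurrence 2), the suffix after J is empty, so FOLLOW(J) ⊇ FOLLOW(B) = {else, read}; in B->J, the suffix after J is empty, so FOLLOW(J) ⊇ FOLLOW(B) = {else, read}. Thus FOLLOW(J) = {else, read}.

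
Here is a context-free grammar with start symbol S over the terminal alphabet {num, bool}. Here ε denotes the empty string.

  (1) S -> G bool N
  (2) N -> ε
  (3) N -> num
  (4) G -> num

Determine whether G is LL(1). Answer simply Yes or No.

Yes

FIRST(S) = {num}
FIRST(N) = {ε, num}
FIRST(G) = {num}
FOLLOW(S) = {$}
FOLLOW(N) = {$}
FOLLOW(G) = {bool}
Each cell of M receives at most one production.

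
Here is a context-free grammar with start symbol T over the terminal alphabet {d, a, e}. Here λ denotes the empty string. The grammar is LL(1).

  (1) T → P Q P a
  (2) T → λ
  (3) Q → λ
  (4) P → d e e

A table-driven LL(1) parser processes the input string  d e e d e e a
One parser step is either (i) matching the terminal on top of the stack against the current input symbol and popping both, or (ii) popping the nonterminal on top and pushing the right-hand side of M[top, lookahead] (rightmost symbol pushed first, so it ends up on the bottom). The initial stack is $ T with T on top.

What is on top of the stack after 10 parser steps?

a

step 1: stack=$ T  input=d e e d e e a $  — expand T → P Q P a
step 2: stack=$ a P Q P  input=d e e d e e a $  — expand P → d e e
step 3: stack=$ a P Q e e d  input=d e e d e e a $  — match d
step 4: stack=$ a P Q e e  input=e e d e e a $  — match e
step 5: stack=$ a P Q e  input=e d e e a $  — match e
step 6: stack=$ a P Q  input=d e e a $  — expand Q → λ
step 7: stack=$ a P  input=d e e a $  — expand P → d e e
step 8: stack=$ a e e d  input=d e e a $  — match d
step 9: stack=$ a e e  input=e e a $  — match e
step 10: stack=$ a e  input=e a $  — match e
Stack after step 10: $ a (top = a).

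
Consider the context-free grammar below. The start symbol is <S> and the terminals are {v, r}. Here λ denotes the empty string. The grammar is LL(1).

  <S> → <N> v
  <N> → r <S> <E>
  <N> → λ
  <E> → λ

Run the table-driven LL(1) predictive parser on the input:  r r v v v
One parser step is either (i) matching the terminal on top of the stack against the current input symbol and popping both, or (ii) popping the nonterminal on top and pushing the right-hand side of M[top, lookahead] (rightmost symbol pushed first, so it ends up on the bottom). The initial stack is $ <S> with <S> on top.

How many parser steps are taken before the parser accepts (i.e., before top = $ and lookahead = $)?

13

step 1: stack=$ <S>  input=r r v v v $  — expand <S> → <N> v
step 2: stack=$ v <N>  input=r r v v v $  — expand <N> → r <S> <E>
step 3: stack=$ v <E> <S> r  input=r r v v v $  — match r
step 4: stack=$ v <E> <S>  input=r v v v $  — expand <S> → <N> v
step 5: stack=$ v <E> v <N>  input=r v v v $  — expand <N> → r <S> <E>
step 6: stack=$ v <E> v <E> <S> r  input=r v v v $  — match r
step 7: stack=$ v <E> v <E> <S>  input=v v v $  — expand <S> → <N> v
step 8: stack=$ v <E> v <E> v <N>  input=v v v $  — expand <N> → λ
step 9: stack=$ v <E> v <E> v  input=v v v $  — match v
step 10: stack=$ v <E> v <E>  input=v v $  — expand <E> → λ
step 11: stack=$ v <E> v  input=v v $  — match v
step 12: stack=$ v <E>  input=v $  — expand <E> → λ
step 13: stack=$ v  input=v $  — match v
Accept reached after 13 steps.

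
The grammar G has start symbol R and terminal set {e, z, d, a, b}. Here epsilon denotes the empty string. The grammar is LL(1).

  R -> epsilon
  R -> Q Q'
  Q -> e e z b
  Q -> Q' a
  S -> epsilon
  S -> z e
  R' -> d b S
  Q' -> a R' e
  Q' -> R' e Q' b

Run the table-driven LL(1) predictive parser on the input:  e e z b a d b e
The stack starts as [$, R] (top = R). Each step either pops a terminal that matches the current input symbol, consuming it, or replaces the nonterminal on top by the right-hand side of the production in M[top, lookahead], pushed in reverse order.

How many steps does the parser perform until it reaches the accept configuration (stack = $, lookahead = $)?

13

step 1: stack=$ R  input=e e z b a d b e $  — expand R -> Q Q'
step 2: stack=$ Q' Q  input=e e z b a d b e $  — expand Q -> e e z b
step 3: stack=$ Q' b z e e  input=e e z b a d b e $  — match e
step 4: stack=$ Q' b z e  input=e z b a d b e $  — match e
step 5: stack=$ Q' b z  input=z b a d b e $  — match z
step 6: stack=$ Q' b  input=b a d b e $  — match b
step 7: stack=$ Q'  input=a d b e $  — expand Q' -> a R' e
step 8: stack=$ e R' a  input=a d b e $  — match a
step 9: stack=$ e R'  input=d b e $  — expand R' -> d b S
step 10: stack=$ e S b d  input=d b e $  — match d
step 11: stack=$ e S b  input=b e $  — match b
step 12: stack=$ e S  input=e $  — expand S -> epsilon
step 13: stack=$ e  input=e $  — match e
Accept reached after 13 steps.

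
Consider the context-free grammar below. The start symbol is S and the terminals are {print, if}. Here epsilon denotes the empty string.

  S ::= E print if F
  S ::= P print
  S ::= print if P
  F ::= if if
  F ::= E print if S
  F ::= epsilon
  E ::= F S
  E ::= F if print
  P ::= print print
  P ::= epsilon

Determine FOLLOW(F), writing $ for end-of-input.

FIRST(P) = {epsilon, print}
FIRST(S) = {if, print}  (via E print if F, P print)
FIRST(F) = {epsilon, if, print}  (via E print if S)
FIRST(E) = {if, print}  (via F S, F if print)
FOLLOW(S) includes $ since S is the start symbol.
FOLLOW(E): in S::=E print if F, E is followed by print if F with FIRST {print}; in F::=E print if S, E is followed by print if S with FIRST {print}. Thus FOLLOW(E) = {print}.
FOLLOW(S): in F::=E print if S, the suffix after S is empty, so FOLLOW(S) ⊇ FOLLOW(F) = {$, if, print}; in E::=F S, the suffix after S is empty, so FOLLOW(S) ⊇ FOLLOW(E) = {print}. Thus FOLLOW(S) = {$, if, print}.
FOLLOW(F): in S::=E print if F, the suffix after F is empty, so FOLLOW(F) ⊇ FOLLOW(S) = {$, if, print}; in E::=F S, F is followed by S with FIRST {if, print}; in E::=F if print, F is followed by if print with FIRST {if}. Thus FOLLOW(F) = {$, if, print}.
FOLLOW(P): in S::=P print, P is followed by print with FIRST {print}; in S::=print if P, the suffix after P is empty, so FOLLOW(P) ⊇ FOLLOW(S) = {$, if, print}. Thus FOLLOW(P) = {$, if, print}.

{$, if, print}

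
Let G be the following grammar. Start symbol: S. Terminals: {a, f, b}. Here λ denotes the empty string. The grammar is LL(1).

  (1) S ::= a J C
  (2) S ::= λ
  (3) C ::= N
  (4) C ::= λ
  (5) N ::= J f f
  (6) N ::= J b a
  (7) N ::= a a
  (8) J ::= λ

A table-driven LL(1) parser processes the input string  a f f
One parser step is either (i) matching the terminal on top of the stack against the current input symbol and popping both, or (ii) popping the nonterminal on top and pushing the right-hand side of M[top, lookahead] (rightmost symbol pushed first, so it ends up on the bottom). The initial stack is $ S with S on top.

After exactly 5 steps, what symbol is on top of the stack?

step 1: stack=$ S  input=a f f $  — expand S ::= a J C
step 2: stack=$ C J a  input=a f f $  — match a
step 3: stack=$ C J  input=f f $  — expand J ::= λ
step 4: stack=$ C  input=f f $  — expand C ::= N
step 5: stack=$ N  input=f f $  — expand N ::= J f f
Stack after step 5: $ f f J (top = J).

J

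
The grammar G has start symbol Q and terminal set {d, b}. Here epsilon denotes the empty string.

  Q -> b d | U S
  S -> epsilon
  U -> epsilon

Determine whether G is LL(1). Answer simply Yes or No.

Yes

FIRST(Q) = {epsilon, b}
FIRST(S) = {epsilon}
FIRST(U) = {epsilon}
FOLLOW(Q) = {$}
FOLLOW(S) = {$}
FOLLOW(U) = {$}
Each cell of M receives at most one production.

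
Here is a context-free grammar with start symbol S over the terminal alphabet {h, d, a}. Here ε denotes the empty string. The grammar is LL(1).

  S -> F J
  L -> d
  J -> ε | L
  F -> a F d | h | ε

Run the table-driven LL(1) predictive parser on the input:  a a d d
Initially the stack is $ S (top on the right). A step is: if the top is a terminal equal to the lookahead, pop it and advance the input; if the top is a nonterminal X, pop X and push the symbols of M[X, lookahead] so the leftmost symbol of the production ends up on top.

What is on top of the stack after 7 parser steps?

     Stack        Input      Action
  1  $ S          a a d d $  expand S -> F J
  2  $ J F        a a d d $  expand F -> a F d
  3  $ J d F a    a a d d $  match a
  4  $ J d F      a d d $    expand F -> a F d
  5  $ J d d F a  a d d $    match a
  6  $ J d d F    d d $      expand F -> ε
  7  $ J d d      d d $      match d
Stack after step 7: $ J d (top = d).

d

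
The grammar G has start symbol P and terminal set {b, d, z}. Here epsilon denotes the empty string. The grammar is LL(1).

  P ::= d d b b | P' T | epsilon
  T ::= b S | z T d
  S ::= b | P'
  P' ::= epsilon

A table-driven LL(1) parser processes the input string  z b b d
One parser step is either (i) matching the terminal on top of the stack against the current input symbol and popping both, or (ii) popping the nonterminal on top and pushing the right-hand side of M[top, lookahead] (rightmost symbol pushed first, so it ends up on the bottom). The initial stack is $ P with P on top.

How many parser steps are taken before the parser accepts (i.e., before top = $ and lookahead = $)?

9

step 1: stack=$ P  input=z b b d $  — expand P ::= P' T
step 2: stack=$ T P'  input=z b b d $  — expand P' ::= epsilon
step 3: stack=$ T  input=z b b d $  — expand T ::= z T d
step 4: stack=$ d T z  input=z b b d $  — match z
step 5: stack=$ d T  input=b b d $  — expand T ::= b S
step 6: stack=$ d S b  input=b b d $  — match b
step 7: stack=$ d S  input=b d $  — expand S ::= b
step 8: stack=$ d b  input=b d $  — match b
step 9: stack=$ d  input=d $  — match d
Accept reached after 9 steps.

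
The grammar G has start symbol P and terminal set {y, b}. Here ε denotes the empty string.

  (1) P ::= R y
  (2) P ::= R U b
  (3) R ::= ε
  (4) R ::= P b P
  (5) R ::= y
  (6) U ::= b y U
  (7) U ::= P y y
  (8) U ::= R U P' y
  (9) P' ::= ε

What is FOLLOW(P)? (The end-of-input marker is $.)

FIRST(P') = {ε}
FIRST(P) = {b, y}  (via R y, R U b)
FIRST(R) = {ε, b, y}  (via P b P)
FIRST(U) = {b, y}  (via P y y, R U P' y)
FOLLOW(P) includes $ since P is the start symbol.
FOLLOW(R): in P::=R y, R is followed by y with FIRST {y}; in P::=R U b, R is followed by U b with FIRST {b, y}; in U::=R U P' y, R is followed by U P' y with FIRST {b, y}. Thus FOLLOW(R) = {b, y}.
FOLLOW(P): in R::=P b P (occurrence 1), P is followed by b P with FIRST {b}; in R::=P b P (occurrence 2), the suffix after P is empty, so FOLLOW(P) ⊇ FOLLOW(R) = {b, y}; in U::=P y y, P is followed by y y with FIRST {y}. Thus FOLLOW(P) = {$, b, y}.
FOLLOW(U): in P::=R U b, U is followed by b with FIRST {b}; in U::=b y U, the suffix after U is empty (adds nothing new); in U::=R U P' y, U is followed by P' y with FIRST {y}. Thus FOLLOW(U) = {b, y}.
FOLLOW(P'): in U::=R U P' y, P' is followed by y with FIRST {y}. Thus FOLLOW(P') = {y}.

{$, b, y}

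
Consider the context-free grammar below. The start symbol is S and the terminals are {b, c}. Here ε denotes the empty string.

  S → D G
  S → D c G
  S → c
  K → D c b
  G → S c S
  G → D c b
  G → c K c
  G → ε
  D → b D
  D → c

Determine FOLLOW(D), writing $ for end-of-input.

{$, b, c}

FIRST(D) = {b, c}
FIRST(S) = {b, c}  (via D G, D c G)
FIRST(K) = {b, c}  (via D c b)
FIRST(G) = {ε, b, c}  (via S c S, D c b)
FOLLOW(S) includes $ since S is the start symbol.
FOLLOW(K): in G→c K c, K is followed by c with FIRST {c}. Thus FOLLOW(K) = {c}.
FOLLOW(S): in G→S c S (occurrence 1), S is followed by c S with FIRST {c}; in G→S c S (occurrence 2), the suffix after S is empty, so FOLLOW(S) ⊇ FOLLOW(G) = {$, c}. Thus FOLLOW(S) = {$, c}.
FOLLOW(G): in S→D G, the suffix after G is empty, so FOLLOW(G) ⊇ FOLLOW(S) = {$, c}; in S→D c G, the suffix after G is empty, so FOLLOW(G) ⊇ FOLLOW(S) = {$, c}. Thus FOLLOW(G) = {$, c}.
FOLLOW(D): in S→D G, D is followed by G with FIRST {ε, b, c}; in S→D G, the suffix after D is nullable, so FOLLOW(D) ⊇ FOLLOW(S) = {$, c}; in S→D c G, D is followed by c G with FIRST {c}; in K→D c b, D is followed by c b with FIRST {c}; in G→D c b, D is followed by c b with FIRST {c}; in D→b D, the suffix after D is empty (adds nothing new). Thus FOLLOW(D) = {$, b, c}.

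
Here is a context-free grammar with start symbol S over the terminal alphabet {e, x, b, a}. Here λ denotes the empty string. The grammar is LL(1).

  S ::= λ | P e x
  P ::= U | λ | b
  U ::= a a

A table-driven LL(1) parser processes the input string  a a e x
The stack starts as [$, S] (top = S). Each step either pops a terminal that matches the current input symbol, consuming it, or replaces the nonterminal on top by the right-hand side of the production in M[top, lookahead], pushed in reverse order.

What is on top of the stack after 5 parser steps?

step 1: stack=$ S  input=a a e x $  — expand S ::= P e x
step 2: stack=$ x e P  input=a a e x $  — expand P ::= U
step 3: stack=$ x e U  input=a a e x $  — expand U ::= a a
step 4: stack=$ x e a a  input=a a e x $  — match a
step 5: stack=$ x e a  input=a e x $  — match a
Stack after step 5: $ x e (top = e).

e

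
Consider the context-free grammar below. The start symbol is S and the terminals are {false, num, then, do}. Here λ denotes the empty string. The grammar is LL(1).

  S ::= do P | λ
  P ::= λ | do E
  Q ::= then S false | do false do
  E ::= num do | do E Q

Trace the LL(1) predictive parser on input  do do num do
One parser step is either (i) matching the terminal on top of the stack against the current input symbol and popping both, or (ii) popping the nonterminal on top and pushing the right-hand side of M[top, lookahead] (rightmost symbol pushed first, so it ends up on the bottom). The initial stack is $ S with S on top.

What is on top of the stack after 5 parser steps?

num

step 1: stack=$ S  input=do do num do $  — expand S ::= do P
step 2: stack=$ P do  input=do do num do $  — match do
step 3: stack=$ P  input=do num do $  — expand P ::= do E
step 4: stack=$ E do  input=do num do $  — match do
step 5: stack=$ E  input=num do $  — expand E ::= num do
Stack after step 5: $ do num (top = num).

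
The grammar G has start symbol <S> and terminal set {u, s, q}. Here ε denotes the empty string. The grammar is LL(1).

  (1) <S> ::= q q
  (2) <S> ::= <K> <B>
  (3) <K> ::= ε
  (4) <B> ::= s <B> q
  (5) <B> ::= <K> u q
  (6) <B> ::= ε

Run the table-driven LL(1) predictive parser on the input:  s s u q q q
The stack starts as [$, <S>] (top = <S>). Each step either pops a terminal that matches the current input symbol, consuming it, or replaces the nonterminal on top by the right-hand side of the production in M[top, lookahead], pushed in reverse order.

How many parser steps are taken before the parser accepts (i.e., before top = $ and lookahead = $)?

12

step 1: stack=$ <S>  input=s s u q q q $  — expand <S> ::= <K> <B>
step 2: stack=$ <B> <K>  input=s s u q q q $  — expand <K> ::= ε
step 3: stack=$ <B>  input=s s u q q q $  — expand <B> ::= s <B> q
step 4: stack=$ q <B> s  input=s s u q q q $  — match s
step 5: stack=$ q <B>  input=s u q q q $  — expand <B> ::= s <B> q
step 6: stack=$ q q <B> s  input=s u q q q $  — match s
step 7: stack=$ q q <B>  input=u q q q $  — expand <B> ::= <K> u q
step 8: stack=$ q q q u <K>  input=u q q q $  — expand <K> ::= ε
step 9: stack=$ q q q u  input=u q q q $  — match u
step 10: stack=$ q q q  input=q q q $  — match q
step 11: stack=$ q q  input=q q $  — match q
step 12: stack=$ q  input=q $  — match q
Accept reached after 12 steps.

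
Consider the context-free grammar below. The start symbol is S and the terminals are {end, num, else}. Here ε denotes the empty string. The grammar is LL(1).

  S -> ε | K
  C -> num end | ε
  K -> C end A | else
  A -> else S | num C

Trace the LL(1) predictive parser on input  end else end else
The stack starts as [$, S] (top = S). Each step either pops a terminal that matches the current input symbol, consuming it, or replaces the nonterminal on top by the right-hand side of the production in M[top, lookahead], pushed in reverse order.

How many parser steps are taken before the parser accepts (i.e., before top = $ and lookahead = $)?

step 1: stack=$ S  input=end else end else $  — expand S -> K
step 2: stack=$ K  input=end else end else $  — expand K -> C end A
step 3: stack=$ A end C  input=end else end else $  — expand C -> ε
step 4: stack=$ A end  input=end else end else $  — match end
step 5: stack=$ A  input=else end else $  — expand A -> else S
step 6: stack=$ S else  input=else end else $  — match else
step 7: stack=$ S  input=end else $  — expand S -> K
step 8: stack=$ K  input=end else $  — expand K -> C end A
step 9: stack=$ A end C  input=end else $  — expand C -> ε
step 10: stack=$ A end  input=end else $  — match end
step 11: stack=$ A  input=else $  — expand A -> else S
step 12: stack=$ S else  input=else $  — match else
step 13: stack=$ S  input=$  — expand S -> ε
Accept reached after 13 steps.

13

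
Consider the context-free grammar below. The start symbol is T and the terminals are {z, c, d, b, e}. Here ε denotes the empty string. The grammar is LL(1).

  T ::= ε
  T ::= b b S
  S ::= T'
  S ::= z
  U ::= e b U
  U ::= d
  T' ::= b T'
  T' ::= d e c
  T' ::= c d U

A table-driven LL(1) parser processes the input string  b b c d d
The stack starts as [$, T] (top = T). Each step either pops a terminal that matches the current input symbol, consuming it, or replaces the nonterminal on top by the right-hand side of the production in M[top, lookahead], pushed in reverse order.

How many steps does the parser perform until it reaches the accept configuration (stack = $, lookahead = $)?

9

     Stack    Input        Action
  1  $ T      b b c d d $  expand T ::= b b S
  2  $ S b b  b b c d d $  match b
  3  $ S b    b c d d $    match b
  4  $ S      c d d $      expand S ::= T'
  5  $ T'     c d d $      expand T' ::= c d U
  6  $ U d c  c d d $      match c
  7  $ U d    d d $        match d
  8  $ U      d $          expand U ::= d
  9  $ d      d $          match d
Accept reached after 9 steps.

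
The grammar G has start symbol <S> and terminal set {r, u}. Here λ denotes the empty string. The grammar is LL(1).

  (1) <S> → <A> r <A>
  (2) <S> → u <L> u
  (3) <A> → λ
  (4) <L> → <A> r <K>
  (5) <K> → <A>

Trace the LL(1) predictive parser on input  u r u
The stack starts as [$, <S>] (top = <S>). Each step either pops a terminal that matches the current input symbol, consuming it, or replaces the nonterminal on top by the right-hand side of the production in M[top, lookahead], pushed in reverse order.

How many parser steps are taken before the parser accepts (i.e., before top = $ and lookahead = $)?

step 1: stack=$ <S>  input=u r u $  — expand <S> → u <L> u
step 2: stack=$ u <L> u  input=u r u $  — match u
step 3: stack=$ u <L>  input=r u $  — expand <L> → <A> r <K>
step 4: stack=$ u <K> r <A>  input=r u $  — expand <A> → λ
step 5: stack=$ u <K> r  input=r u $  — match r
step 6: stack=$ u <K>  input=u $  — expand <K> → <A>
step 7: stack=$ u <A>  input=u $  — expand <A> → λ
step 8: stack=$ u  input=u $  — match u
Accept reached after 8 steps.

8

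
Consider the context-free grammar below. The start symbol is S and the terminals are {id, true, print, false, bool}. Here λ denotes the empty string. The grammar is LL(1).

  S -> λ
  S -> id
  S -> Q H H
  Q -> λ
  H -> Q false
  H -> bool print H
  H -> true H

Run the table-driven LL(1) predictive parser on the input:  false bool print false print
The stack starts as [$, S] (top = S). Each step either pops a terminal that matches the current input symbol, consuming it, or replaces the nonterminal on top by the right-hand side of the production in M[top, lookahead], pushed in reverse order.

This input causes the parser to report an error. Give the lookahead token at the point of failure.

print

      Stack           Input                           Action
   1  $ S             false bool print false print $  expand S -> Q H H
   2  $ H H Q         false bool print false print $  expand Q -> λ
   3  $ H H           false bool print false print $  expand H -> Q false
   4  $ H false Q     false bool print false print $  expand Q -> λ
   5  $ H false       false bool print false print $  match false
   6  $ H             bool print false print $        expand H -> bool print H
   7  $ H print bool  bool print false print $        match bool
   8  $ H print       print false print $             match print
   9  $ H             false print $                   expand H -> Q false
  10  $ false Q       false print $                   expand Q -> λ
  11  $ false         false print $                   match false
  12  $               print $                         error: stack empty but input remains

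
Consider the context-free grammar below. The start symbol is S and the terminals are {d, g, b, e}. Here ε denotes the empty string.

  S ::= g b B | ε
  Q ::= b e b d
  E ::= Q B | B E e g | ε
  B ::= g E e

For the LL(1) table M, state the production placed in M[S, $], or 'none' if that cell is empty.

FIRST(S): from S::=g b B we get {g}; from S::=ε we get {ε}. So FIRST(S) = {ε, g}.
FIRST(Q): from Q::=b e b d we get {b}. So FIRST(Q) = {b}.
FIRST(B): from B::=g E e we get {g}. So FIRST(B) = {g}.
FIRST(E): from E::=Q B we get {b}; from E::=B E e g we get {g}; from E::=ε we get {ε}. So FIRST(E) = {ε, b, g}.
FOLLOW(S) includes $ since S is the start symbol.
FOLLOW(S): S appears on no right-hand side. Thus FOLLOW(S) = {$}.
For S ::= g b B: FIRST(g b B) = {g}, so it goes in M[S, t] for t ∈ {g}.
For S ::= ε: FIRST(ε) = {ε}, so it goes in M[S, t] for t ∈ {}; since ε ∈ FIRST, also for every t ∈ FOLLOW(S) = {$}.

S ::= ε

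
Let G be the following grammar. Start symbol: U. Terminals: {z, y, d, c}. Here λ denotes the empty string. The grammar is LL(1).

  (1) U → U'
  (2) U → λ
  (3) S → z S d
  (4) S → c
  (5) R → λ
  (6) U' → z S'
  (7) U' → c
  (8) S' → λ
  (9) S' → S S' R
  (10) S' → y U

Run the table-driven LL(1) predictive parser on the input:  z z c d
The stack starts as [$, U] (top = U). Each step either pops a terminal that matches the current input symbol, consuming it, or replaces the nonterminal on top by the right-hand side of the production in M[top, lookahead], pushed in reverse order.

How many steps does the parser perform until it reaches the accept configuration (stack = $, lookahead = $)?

11

      Stack         Input      Action
   1  $ U           z z c d $  expand U → U'
   2  $ U'          z z c d $  expand U' → z S'
   3  $ S' z        z z c d $  match z
   4  $ S'          z c d $    expand S' → S S' R
   5  $ R S' S      z c d $    expand S → z S d
   6  $ R S' d S z  z c d $    match z
   7  $ R S' d S    c d $      expand S → c
   8  $ R S' d c    c d $      match c
   9  $ R S' d      d $        match d
  10  $ R S'        $          expand S' → λ
  11  $ R           $          expand R → λ
Accept reached after 11 steps.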